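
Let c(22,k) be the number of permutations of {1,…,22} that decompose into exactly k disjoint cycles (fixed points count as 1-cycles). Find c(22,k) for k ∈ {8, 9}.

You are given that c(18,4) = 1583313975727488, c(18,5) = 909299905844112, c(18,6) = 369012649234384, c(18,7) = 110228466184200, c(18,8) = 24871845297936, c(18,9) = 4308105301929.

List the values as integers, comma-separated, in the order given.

i=19: T(19,5)=1583313975727488+18·909299905844112=17950712280921504 | T(19,6)=909299905844112+18·369012649234384=7551527592063024 | T(19,7)=369012649234384+18·110228466184200=2353125040549984 | T(19,8)=110228466184200+18·24871845297936=557921681547048 | T(19,9)=24871845297936+18·4308105301929=102417740732658
i=20: T(20,6)=17950712280921504+19·7551527592063024=161429736530118960 | T(20,7)=7551527592063024+19·2353125040549984=52260903362512720 | T(20,8)=2353125040549984+19·557921681547048=12953636989943896 | T(20,9)=557921681547048+19·102417740732658=2503858755467550
i=21: T(21,7)=161429736530118960+20·52260903362512720=1206647803780373360 | T(21,8)=52260903362512720+20·12953636989943896=311333643161390640 | T(21,9)=12953636989943896+20·2503858755467550=63030812099294896
i=22: T(22,8)=1206647803780373360+21·311333643161390640=7744654310169576800 | T(22,9)=311333643161390640+21·63030812099294896=1634980697246583456
Read c(22,8) = 7744654310169576800, c(22,9) = 1634980697246583456.

7744654310169576800, 1634980697246583456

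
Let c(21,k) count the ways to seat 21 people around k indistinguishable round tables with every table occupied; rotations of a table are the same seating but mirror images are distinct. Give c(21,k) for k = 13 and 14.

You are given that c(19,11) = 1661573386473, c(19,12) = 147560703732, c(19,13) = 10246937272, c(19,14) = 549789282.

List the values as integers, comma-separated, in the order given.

[20] T[20,12]:19*147560703732+1661573386473=4465226757381 · T[20,13]:19*10246937272+147560703732=342252511900 · T[20,14]:19*549789282+10246937272=20692933630
[21] T[21,13]:20*342252511900+4465226757381=11310276995381 · T[21,14]:20*20692933630+342252511900=756111184500
Read c(21,13) = 11310276995381, c(21,14) = 756111184500.

11310276995381, 756111184500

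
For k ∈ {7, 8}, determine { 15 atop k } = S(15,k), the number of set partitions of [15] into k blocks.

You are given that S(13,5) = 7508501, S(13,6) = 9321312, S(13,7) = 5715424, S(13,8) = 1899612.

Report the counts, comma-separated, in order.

@14  (14,6):9321312·6+7508501→63436373, (14,7):5715424·7+9321312→49329280, (14,8):1899612·8+5715424→20912320
@15  (15,7):49329280·7+63436373→408741333, (15,8):20912320·8+49329280→216627840
Read S(15,7) = 408741333, S(15,8) = 216627840.

408741333, 216627840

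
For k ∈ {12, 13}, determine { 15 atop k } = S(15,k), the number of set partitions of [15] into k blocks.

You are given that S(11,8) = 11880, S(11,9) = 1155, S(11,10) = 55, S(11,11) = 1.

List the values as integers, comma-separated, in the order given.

@12  (12,9):1155·9+11880→22275, (12,10):55·10+1155→1705, (12,11):1·11+55→66, (12,12):0·12+1→1
@13  (13,10):1705·10+22275→39325, (13,11):66·11+1705→2431, (13,12):1·12+66→78, (13,13):0·13+1→1
@14  (14,11):2431·11+39325→66066, (14,12):78·12+2431→3367, (14,13):1·13+78→91
@15  (15,12):3367·12+66066→106470, (15,13):91·13+3367→4550
Read S(15,12) = 106470, S(15,13) = 4550.

106470, 4550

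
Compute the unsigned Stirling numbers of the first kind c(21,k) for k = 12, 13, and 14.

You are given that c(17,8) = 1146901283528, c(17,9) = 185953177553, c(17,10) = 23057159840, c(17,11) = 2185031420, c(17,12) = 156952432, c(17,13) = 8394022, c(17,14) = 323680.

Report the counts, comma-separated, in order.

135585182899530, 11310276995381, 756111184500

r18: T_18,9=17×185953177553+1146901283528=4308105301929; T_18,10=17×23057159840+185953177553=577924894833; T_18,11=17×2185031420+23057159840=60202693980; T_18,12=17×156952432+2185031420=4853222764; T_18,13=17×8394022+156952432=299650806; T_18,14=17×323680+8394022=13896582
r19: T_19,10=18×577924894833+4308105301929=14710753408923; T_19,11=18×60202693980+577924894833=1661573386473; T_19,12=18×4853222764+60202693980=147560703732; T_19,13=18×299650806+4853222764=10246937272; T_19,14=18×13896582+299650806=549789282
r20: T_20,11=19×1661573386473+14710753408923=46280647751910; T_20,12=19×147560703732+1661573386473=4465226757381; T_20,13=19×10246937272+147560703732=342252511900; T_20,14=19×549789282+10246937272=20692933630
r21: T_21,12=20×4465226757381+46280647751910=135585182899530; T_21,13=20×342252511900+4465226757381=11310276995381; T_21,14=20×20692933630+342252511900=756111184500
Read c(21,12) = 135585182899530, c(21,13) = 11310276995381, c(21,14) = 756111184500.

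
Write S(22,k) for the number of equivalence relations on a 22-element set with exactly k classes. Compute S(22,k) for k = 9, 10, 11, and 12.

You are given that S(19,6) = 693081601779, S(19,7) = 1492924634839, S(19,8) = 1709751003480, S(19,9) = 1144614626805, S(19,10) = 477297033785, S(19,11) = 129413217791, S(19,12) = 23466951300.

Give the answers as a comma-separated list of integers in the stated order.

r20: T_20,7=7×1492924634839+693081601779=11143554045652; T_20,8=8×1709751003480+1492924634839=15170932662679; T_20,9=9×1144614626805+1709751003480=12011282644725; T_20,10=10×477297033785+1144614626805=5917584964655; T_20,11=11×129413217791+477297033785=1900842429486; T_20,12=12×23466951300+129413217791=411016633391
r21: T_21,8=8×15170932662679+11143554045652=132511015347084; T_21,9=9×12011282644725+15170932662679=123272476465204; T_21,10=10×5917584964655+12011282644725=71187132291275; T_21,11=11×1900842429486+5917584964655=26826851689001; T_21,12=12×411016633391+1900842429486=6833042030178
r22: T_22,9=9×123272476465204+132511015347084=1241963303533920; T_22,10=10×71187132291275+123272476465204=835143799377954; T_22,11=11×26826851689001+71187132291275=366282500870286; T_22,12=12×6833042030178+26826851689001=108823356051137
Read S(22,9) = 1241963303533920, S(22,10) = 835143799377954, S(22,11) = 366282500870286, S(22,12) = 108823356051137.

1241963303533920, 835143799377954, 366282500870286, 108823356051137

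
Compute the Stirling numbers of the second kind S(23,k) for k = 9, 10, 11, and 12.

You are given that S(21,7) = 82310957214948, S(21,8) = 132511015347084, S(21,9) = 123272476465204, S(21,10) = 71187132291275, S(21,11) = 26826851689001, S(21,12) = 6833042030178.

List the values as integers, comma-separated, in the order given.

[22] T[22,8]:8*132511015347084+82310957214948=1142399079991620 · T[22,9]:9*123272476465204+132511015347084=1241963303533920 · T[22,10]:10*71187132291275+123272476465204=835143799377954 · T[22,11]:11*26826851689001+71187132291275=366282500870286 · T[22,12]:12*6833042030178+26826851689001=108823356051137
[23] T[23,9]:9*1241963303533920+1142399079991620=12320068811796900 · T[23,10]:10*835143799377954+1241963303533920=9593401297313460 · T[23,11]:11*366282500870286+835143799377954=4864251308951100 · T[23,12]:12*108823356051137+366282500870286=1672162773483930
Read S(23,9) = 12320068811796900, S(23,10) = 9593401297313460, S(23,11) = 4864251308951100, S(23,12) = 1672162773483930.

12320068811796900, 9593401297313460, 4864251308951100, 1672162773483930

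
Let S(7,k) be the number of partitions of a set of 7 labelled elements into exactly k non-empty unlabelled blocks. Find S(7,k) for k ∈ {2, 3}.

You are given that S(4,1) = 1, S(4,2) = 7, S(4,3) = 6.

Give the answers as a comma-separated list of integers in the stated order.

r5: T_5,1=1×1+0=1; T_5,2=2×7+1=15; T_5,3=3×6+7=25
r6: T_6,1=1×1+0=1; T_6,2=2×15+1=31; T_6,3=3×25+15=90
r7: T_7,2=2×31+1=63; T_7,3=3×90+31=301
Read S(7,2) = 63, S(7,3) = 301.

63, 301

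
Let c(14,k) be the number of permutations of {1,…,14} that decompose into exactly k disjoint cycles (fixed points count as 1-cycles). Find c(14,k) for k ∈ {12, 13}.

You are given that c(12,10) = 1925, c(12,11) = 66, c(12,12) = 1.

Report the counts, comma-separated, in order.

3731, 91

r13: T_13,11=12×66+1925=2717; T_13,12=12×1+66=78; T_13,13=12×0+1=1
r14: T_14,12=13×78+2717=3731; T_14,13=13×1+78=91
Read c(14,12) = 3731, c(14,13) = 91.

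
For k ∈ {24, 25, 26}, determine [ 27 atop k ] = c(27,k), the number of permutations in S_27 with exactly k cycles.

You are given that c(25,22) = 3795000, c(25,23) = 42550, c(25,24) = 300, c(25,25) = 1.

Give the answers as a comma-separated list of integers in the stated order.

[26] T[26,23]:25*42550+3795000=4858750 · T[26,24]:25*300+42550=50050 · T[26,25]:25*1+300=325 · T[26,26]:25*0+1=1
[27] T[27,24]:26*50050+4858750=6160050 · T[27,25]:26*325+50050=58500 · T[27,26]:26*1+325=351
Read c(27,24) = 6160050, c(27,25) = 58500, c(27,26) = 351.

6160050, 58500, 351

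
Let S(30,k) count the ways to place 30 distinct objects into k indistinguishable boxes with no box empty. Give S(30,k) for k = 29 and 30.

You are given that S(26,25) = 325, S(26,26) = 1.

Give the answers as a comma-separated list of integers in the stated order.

@27  (27,26):1·26+325→351, (27,27):0·27+1→1
@28  (28,27):1·27+351→378, (28,28):0·28+1→1
@29  (29,28):1·28+378→406, (29,29):0·29+1→1
@30  (30,29):1·29+406→435, (30,30):0·30+1→1
Read S(30,29) = 435, S(30,30) = 1.

435, 1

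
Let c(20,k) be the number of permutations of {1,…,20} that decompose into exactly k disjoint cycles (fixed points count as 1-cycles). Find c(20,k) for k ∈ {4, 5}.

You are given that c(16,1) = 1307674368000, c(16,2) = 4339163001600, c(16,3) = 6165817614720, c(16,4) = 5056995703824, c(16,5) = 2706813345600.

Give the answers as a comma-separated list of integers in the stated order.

r17: T_17,1=16×1307674368000+0=20922789888000; T_17,2=16×4339163001600+1307674368000=70734282393600; T_17,3=16×6165817614720+4339163001600=102992244837120; T_17,4=16×5056995703824+6165817614720=87077748875904; T_17,5=16×2706813345600+5056995703824=48366009233424
r18: T_18,2=17×70734282393600+20922789888000=1223405590579200; T_18,3=17×102992244837120+70734282393600=1821602444624640; T_18,4=17×87077748875904+102992244837120=1583313975727488; T_18,5=17×48366009233424+87077748875904=909299905844112
r19: T_19,3=18×1821602444624640+1223405590579200=34012249593822720; T_19,4=18×1583313975727488+1821602444624640=30321254007719424; T_19,5=18×909299905844112+1583313975727488=17950712280921504
r20: T_20,4=19×30321254007719424+34012249593822720=610116075740491776; T_20,5=19×17950712280921504+30321254007719424=371384787345228000
Read c(20,4) = 610116075740491776, c(20,5) = 371384787345228000.

610116075740491776, 371384787345228000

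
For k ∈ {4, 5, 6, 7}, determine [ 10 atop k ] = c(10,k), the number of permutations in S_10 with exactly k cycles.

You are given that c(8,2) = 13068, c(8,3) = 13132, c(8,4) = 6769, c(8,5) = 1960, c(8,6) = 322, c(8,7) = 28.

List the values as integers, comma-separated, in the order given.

723680, 269325, 63273, 9450

row 9: T[9][3]=8·13132+13068=118124  T[9][4]=8·6769+13132=67284  T[9][5]=8·1960+6769=22449  T[9][6]=8·322+1960=4536  T[9][7]=8·28+322=546
row 10: T[10][4]=9·67284+118124=723680  T[10][5]=9·22449+67284=269325  T[10][6]=9·4536+22449=63273  T[10][7]=9·546+4536=9450
Read c(10,4) = 723680, c(10,5) = 269325, c(10,6) = 63273, c(10,7) = 9450.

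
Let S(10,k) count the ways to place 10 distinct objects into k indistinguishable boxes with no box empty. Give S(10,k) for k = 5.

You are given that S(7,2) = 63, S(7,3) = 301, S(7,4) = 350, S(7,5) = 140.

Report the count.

42525

i=8: T(8,3)=63+3·301=966 | T(8,4)=301+4·350=1701 | T(8,5)=350+5·140=1050
i=9: T(9,4)=966+4·1701=7770 | T(9,5)=1701+5·1050=6951
i=10: T(10,5)=7770+5·6951=42525
Read S(10,5) = 42525.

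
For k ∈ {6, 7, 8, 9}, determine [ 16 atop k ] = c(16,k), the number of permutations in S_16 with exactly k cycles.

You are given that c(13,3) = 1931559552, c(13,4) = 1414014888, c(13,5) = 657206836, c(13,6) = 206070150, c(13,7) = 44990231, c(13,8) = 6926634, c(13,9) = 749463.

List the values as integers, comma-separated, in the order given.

@14  (14,4):1414014888·13+1931559552→20313753096, (14,5):657206836·13+1414014888→9957703756, (14,6):206070150·13+657206836→3336118786, (14,7):44990231·13+206070150→790943153, (14,8):6926634·13+44990231→135036473, (14,9):749463·13+6926634→16669653
@15  (15,5):9957703756·14+20313753096→159721605680, (15,6):3336118786·14+9957703756→56663366760, (15,7):790943153·14+3336118786→14409322928, (15,8):135036473·14+790943153→2681453775, (15,9):16669653·14+135036473→368411615
@16  (16,6):56663366760·15+159721605680→1009672107080, (16,7):14409322928·15+56663366760→272803210680, (16,8):2681453775·15+14409322928→54631129553, (16,9):368411615·15+2681453775→8207628000
Read c(16,6) = 1009672107080, c(16,7) = 272803210680, c(16,8) = 54631129553, c(16,9) = 8207628000.

1009672107080, 272803210680, 54631129553, 8207628000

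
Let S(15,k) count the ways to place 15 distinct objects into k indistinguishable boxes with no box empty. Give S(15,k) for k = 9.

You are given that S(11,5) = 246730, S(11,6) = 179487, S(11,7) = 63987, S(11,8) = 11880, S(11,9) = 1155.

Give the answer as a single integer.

67128490

i=12: T(12,6)=246730+6·179487=1323652 | T(12,7)=179487+7·63987=627396 | T(12,8)=63987+8·11880=159027 | T(12,9)=11880+9·1155=22275
i=13: T(13,7)=1323652+7·627396=5715424 | T(13,8)=627396+8·159027=1899612 | T(13,9)=159027+9·22275=359502
i=14: T(14,8)=5715424+8·1899612=20912320 | T(14,9)=1899612+9·359502=5135130
i=15: T(15,9)=20912320+9·5135130=67128490
Read S(15,9) = 67128490.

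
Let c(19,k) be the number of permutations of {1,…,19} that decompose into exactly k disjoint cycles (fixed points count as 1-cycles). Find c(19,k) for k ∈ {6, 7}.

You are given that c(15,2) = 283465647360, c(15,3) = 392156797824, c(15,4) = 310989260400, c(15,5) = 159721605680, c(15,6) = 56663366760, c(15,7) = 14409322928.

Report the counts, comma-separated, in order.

i=16: T(16,3)=283465647360+15·392156797824=6165817614720 | T(16,4)=392156797824+15·310989260400=5056995703824 | T(16,5)=310989260400+15·159721605680=2706813345600 | T(16,6)=159721605680+15·56663366760=1009672107080 | T(16,7)=56663366760+15·14409322928=272803210680
i=17: T(17,4)=6165817614720+16·5056995703824=87077748875904 | T(17,5)=5056995703824+16·2706813345600=48366009233424 | T(17,6)=2706813345600+16·1009672107080=18861567058880 | T(17,7)=1009672107080+16·272803210680=5374523477960
i=18: T(18,5)=87077748875904+17·48366009233424=909299905844112 | T(18,6)=48366009233424+17·18861567058880=369012649234384 | T(18,7)=18861567058880+17·5374523477960=110228466184200
i=19: T(19,6)=909299905844112+18·369012649234384=7551527592063024 | T(19,7)=369012649234384+18·110228466184200=2353125040549984
Read c(19,6) = 7551527592063024, c(19,7) = 2353125040549984.

7551527592063024, 2353125040549984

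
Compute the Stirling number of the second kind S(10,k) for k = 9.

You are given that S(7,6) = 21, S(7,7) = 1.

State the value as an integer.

i=8: T(8,7)=21+7·1=28 | T(8,8)=1+8·0=1
i=9: T(9,8)=28+8·1=36 | T(9,9)=1+9·0=1
i=10: T(10,9)=36+9·1=45
Read S(10,9) = 45.

45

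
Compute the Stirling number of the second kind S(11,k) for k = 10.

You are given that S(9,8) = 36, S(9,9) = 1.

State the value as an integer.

55

i=10: T(10,9)=36+9·1=45 | T(10,10)=1+10·0=1
i=11: T(11,10)=45+10·1=55
Read S(11,10) = 55.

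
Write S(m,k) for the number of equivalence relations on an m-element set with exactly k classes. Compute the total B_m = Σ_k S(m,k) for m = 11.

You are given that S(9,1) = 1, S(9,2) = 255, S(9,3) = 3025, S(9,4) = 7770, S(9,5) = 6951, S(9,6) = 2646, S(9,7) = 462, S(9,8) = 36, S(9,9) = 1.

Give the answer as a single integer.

r10: T_10,1=1×1+0=1; T_10,2=2×255+1=511; T_10,3=3×3025+255=9330; T_10,4=4×7770+3025=34105; T_10,5=5×6951+7770=42525; T_10,6=6×2646+6951=22827; T_10,7=7×462+2646=5880; T_10,8=8×36+462=750; T_10,9=9×1+36=45; T_10,10=10×0+1=1
r11: T_11,1=1×1+0=1; T_11,2=2×511+1=1023; T_11,3=3×9330+511=28501; T_11,4=4×34105+9330=145750; T_11,5=5×42525+34105=246730; T_11,6=6×22827+42525=179487; T_11,7=7×5880+22827=63987; T_11,8=8×750+5880=11880; T_11,9=9×45+750=1155; T_11,10=10×1+45=55; T_11,11=11×0+1=1
B_11 = ΣS(11,k) = 1+1023+28501+145750+246730+179487+63987+11880+1155+55+1 = 678570

678570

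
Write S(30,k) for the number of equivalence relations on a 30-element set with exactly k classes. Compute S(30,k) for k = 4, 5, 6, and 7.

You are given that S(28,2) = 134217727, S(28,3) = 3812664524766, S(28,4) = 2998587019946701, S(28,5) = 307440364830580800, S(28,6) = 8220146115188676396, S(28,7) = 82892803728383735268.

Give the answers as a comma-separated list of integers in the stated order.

48004081105038305, 7713000216608565075, 299310102746948685757, 4168916722553086402080

row 29: T[29][3]=3·3812664524766+134217727=11438127792025  T[29][4]=4·2998587019946701+3812664524766=11998160744311570  T[29][5]=5·307440364830580800+2998587019946701=1540200411172850701  T[29][6]=6·8220146115188676396+307440364830580800=49628317055962639176  T[29][7]=7·82892803728383735268+8220146115188676396=588469772213874823272
row 30: T[30][4]=4·11998160744311570+11438127792025=48004081105038305  T[30][5]=5·1540200411172850701+11998160744311570=7713000216608565075  T[30][6]=6·49628317055962639176+1540200411172850701=299310102746948685757  T[30][7]=7·588469772213874823272+49628317055962639176=4168916722553086402080
Read S(30,4) = 48004081105038305, S(30,5) = 7713000216608565075, S(30,6) = 299310102746948685757, S(30,7) = 4168916722553086402080.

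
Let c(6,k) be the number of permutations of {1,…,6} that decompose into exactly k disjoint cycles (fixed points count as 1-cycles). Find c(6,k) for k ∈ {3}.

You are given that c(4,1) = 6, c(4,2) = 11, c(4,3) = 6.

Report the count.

225

i=5: T(5,2)=6+4·11=50 | T(5,3)=11+4·6=35
i=6: T(6,3)=50+5·35=225
Read c(6,3) = 225.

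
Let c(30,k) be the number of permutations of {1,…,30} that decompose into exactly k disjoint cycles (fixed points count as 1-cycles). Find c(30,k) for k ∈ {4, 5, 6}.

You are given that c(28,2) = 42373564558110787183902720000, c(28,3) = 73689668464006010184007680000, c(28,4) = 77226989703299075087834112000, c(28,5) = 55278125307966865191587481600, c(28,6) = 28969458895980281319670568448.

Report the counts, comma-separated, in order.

66951000306085302338993639424000, 49361465831621147825759587123200, 26751280755793398822580822142976

row 29: T[29][3]=28·73689668464006010184007680000+42373564558110787183902720000=2105684281550279072336117760000  T[29][4]=28·77226989703299075087834112000+73689668464006010184007680000=2236045380156380112643362816000  T[29][5]=28·55278125307966865191587481600+77226989703299075087834112000=1625014498326371300452283596800  T[29][6]=28·28969458895980281319670568448+55278125307966865191587481600=866422974395414742142363398144
row 30: T[30][4]=29·2236045380156380112643362816000+2105684281550279072336117760000=66951000306085302338993639424000  T[30][5]=29·1625014498326371300452283596800+2236045380156380112643362816000=49361465831621147825759587123200  T[30][6]=29·866422974395414742142363398144+1625014498326371300452283596800=26751280755793398822580822142976
Read c(30,4) = 66951000306085302338993639424000, c(30,5) = 49361465831621147825759587123200, c(30,6) = 26751280755793398822580822142976.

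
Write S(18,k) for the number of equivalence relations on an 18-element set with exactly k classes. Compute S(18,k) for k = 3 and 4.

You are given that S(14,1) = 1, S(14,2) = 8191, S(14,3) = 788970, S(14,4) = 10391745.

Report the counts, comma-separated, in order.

64439010, 2798806985

row 15: T[15][1]=1·1+0=1  T[15][2]=2·8191+1=16383  T[15][3]=3·788970+8191=2375101  T[15][4]=4·10391745+788970=42355950
row 16: T[16][1]=1·1+0=1  T[16][2]=2·16383+1=32767  T[16][3]=3·2375101+16383=7141686  T[16][4]=4·42355950+2375101=171798901
row 17: T[17][2]=2·32767+1=65535  T[17][3]=3·7141686+32767=21457825  T[17][4]=4·171798901+7141686=694337290
row 18: T[18][3]=3·21457825+65535=64439010  T[18][4]=4·694337290+21457825=2798806985
Read S(18,3) = 64439010, S(18,4) = 2798806985.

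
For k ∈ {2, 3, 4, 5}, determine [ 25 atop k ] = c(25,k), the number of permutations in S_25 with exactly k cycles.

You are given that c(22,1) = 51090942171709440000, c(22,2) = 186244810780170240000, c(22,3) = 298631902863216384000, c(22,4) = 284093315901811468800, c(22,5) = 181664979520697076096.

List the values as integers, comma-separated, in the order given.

row 23: T[23][1]=22·51090942171709440000+0=1124000727777607680000  T[23][2]=22·186244810780170240000+51090942171709440000=4148476779335454720000  T[23][3]=22·298631902863216384000+186244810780170240000=6756146673770930688000  T[23][4]=22·284093315901811468800+298631902863216384000=6548684852703068697600  T[23][5]=22·181664979520697076096+284093315901811468800=4280722865357147142912
row 24: T[24][1]=23·1124000727777607680000+0=25852016738884976640000  T[24][2]=23·4148476779335454720000+1124000727777607680000=96538966652493066240000  T[24][3]=23·6756146673770930688000+4148476779335454720000=159539850276066860544000  T[24][4]=23·6548684852703068697600+6756146673770930688000=157375898285941510732800  T[24][5]=23·4280722865357147142912+6548684852703068697600=105005310755917452984576
row 25: T[25][2]=24·96538966652493066240000+25852016738884976640000=2342787216398718566400000  T[25][3]=24·159539850276066860544000+96538966652493066240000=3925495373278097719296000  T[25][4]=24·157375898285941510732800+159539850276066860544000=3936561409138663118131200  T[25][5]=24·105005310755917452984576+157375898285941510732800=2677503356427960382362624
Read c(25,2) = 2342787216398718566400000, c(25,3) = 3925495373278097719296000, c(25,4) = 3936561409138663118131200, c(25,5) = 2677503356427960382362624.

2342787216398718566400000, 3925495373278097719296000, 3936561409138663118131200, 2677503356427960382362624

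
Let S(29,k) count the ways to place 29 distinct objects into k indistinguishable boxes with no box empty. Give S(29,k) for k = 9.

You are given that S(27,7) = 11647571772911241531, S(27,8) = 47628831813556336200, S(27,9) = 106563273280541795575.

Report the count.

9452962848327254398506

r28: T_28,8=8×47628831813556336200+11647571772911241531=392678226281361931131; T_28,9=9×106563273280541795575+47628831813556336200=1006698291338432496375
r29: T_29,9=9×1006698291338432496375+392678226281361931131=9452962848327254398506
Read S(29,9) = 9452962848327254398506.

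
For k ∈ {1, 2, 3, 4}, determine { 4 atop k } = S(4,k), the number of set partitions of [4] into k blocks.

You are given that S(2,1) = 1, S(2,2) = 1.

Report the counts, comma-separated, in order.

row 3: T[3][1]=1·1+0=1  T[3][2]=2·1+1=3  T[3][3]=3·0+1=1
row 4: T[4][1]=1·1+0=1  T[4][2]=2·3+1=7  T[4][3]=3·1+3=6  T[4][4]=4·0+1=1
Read S(4,1) = 1, S(4,2) = 7, S(4,3) = 6, S(4,4) = 1.

1, 7, 6, 1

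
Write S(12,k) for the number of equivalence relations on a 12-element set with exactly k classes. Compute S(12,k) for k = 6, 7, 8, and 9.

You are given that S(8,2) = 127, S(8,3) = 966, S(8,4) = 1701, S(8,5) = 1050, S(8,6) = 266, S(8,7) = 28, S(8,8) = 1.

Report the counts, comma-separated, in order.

1323652, 627396, 159027, 22275

i=9: T(9,3)=127+3·966=3025 | T(9,4)=966+4·1701=7770 | T(9,5)=1701+5·1050=6951 | T(9,6)=1050+6·266=2646 | T(9,7)=266+7·28=462 | T(9,8)=28+8·1=36 | T(9,9)=1+9·0=1
i=10: T(10,4)=3025+4·7770=34105 | T(10,5)=7770+5·6951=42525 | T(10,6)=6951+6·2646=22827 | T(10,7)=2646+7·462=5880 | T(10,8)=462+8·36=750 | T(10,9)=36+9·1=45
i=11: T(11,5)=34105+5·42525=246730 | T(11,6)=42525+6·22827=179487 | T(11,7)=22827+7·5880=63987 | T(11,8)=5880+8·750=11880 | T(11,9)=750+9·45=1155
i=12: T(12,6)=246730+6·179487=1323652 | T(12,7)=179487+7·63987=627396 | T(12,8)=63987+8·11880=159027 | T(12,9)=11880+9·1155=22275
Read S(12,6) = 1323652, S(12,7) = 627396, S(12,8) = 159027, S(12,9) = 22275.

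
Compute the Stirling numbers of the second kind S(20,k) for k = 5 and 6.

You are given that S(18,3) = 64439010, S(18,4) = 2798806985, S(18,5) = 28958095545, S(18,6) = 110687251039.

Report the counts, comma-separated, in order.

[19] T[19,4]:4*2798806985+64439010=11259666950 · T[19,5]:5*28958095545+2798806985=147589284710 · T[19,6]:6*110687251039+28958095545=693081601779
[20] T[20,5]:5*147589284710+11259666950=749206090500 · T[20,6]:6*693081601779+147589284710=4306078895384
Read S(20,5) = 749206090500, S(20,6) = 4306078895384.

749206090500, 4306078895384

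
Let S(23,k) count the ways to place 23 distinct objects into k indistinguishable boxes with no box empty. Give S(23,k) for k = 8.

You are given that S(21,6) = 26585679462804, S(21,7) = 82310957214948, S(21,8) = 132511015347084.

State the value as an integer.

9741955019900400

@22  (22,7):82310957214948·7+26585679462804→602762379967440, (22,8):132511015347084·8+82310957214948→1142399079991620
@23  (23,8):1142399079991620·8+602762379967440→9741955019900400
Read S(23,8) = 9741955019900400.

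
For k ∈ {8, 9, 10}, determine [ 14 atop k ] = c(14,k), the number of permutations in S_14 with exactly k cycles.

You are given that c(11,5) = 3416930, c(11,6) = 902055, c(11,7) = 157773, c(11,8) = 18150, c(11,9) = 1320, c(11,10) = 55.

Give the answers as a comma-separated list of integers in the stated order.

r12: T_12,6=11×902055+3416930=13339535; T_12,7=11×157773+902055=2637558; T_12,8=11×18150+157773=357423; T_12,9=11×1320+18150=32670; T_12,10=11×55+1320=1925
r13: T_13,7=12×2637558+13339535=44990231; T_13,8=12×357423+2637558=6926634; T_13,9=12×32670+357423=749463; T_13,10=12×1925+32670=55770
r14: T_14,8=13×6926634+44990231=135036473; T_14,9=13×749463+6926634=16669653; T_14,10=13×55770+749463=1474473
Read c(14,8) = 135036473, c(14,9) = 16669653, c(14,10) = 1474473.

135036473, 16669653, 1474473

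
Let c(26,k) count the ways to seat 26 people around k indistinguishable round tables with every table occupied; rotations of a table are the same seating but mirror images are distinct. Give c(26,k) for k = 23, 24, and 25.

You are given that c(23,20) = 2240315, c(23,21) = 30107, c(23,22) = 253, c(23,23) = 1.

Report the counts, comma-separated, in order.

4858750, 50050, 325

r24: T_24,21=23×30107+2240315=2932776; T_24,22=23×253+30107=35926; T_24,23=23×1+253=276; T_24,24=23×0+1=1
r25: T_25,22=24×35926+2932776=3795000; T_25,23=24×276+35926=42550; T_25,24=24×1+276=300; T_25,25=24×0+1=1
r26: T_26,23=25×42550+3795000=4858750; T_26,24=25×300+42550=50050; T_26,25=25×1+300=325
Read c(26,23) = 4858750, c(26,24) = 50050, c(26,25) = 325.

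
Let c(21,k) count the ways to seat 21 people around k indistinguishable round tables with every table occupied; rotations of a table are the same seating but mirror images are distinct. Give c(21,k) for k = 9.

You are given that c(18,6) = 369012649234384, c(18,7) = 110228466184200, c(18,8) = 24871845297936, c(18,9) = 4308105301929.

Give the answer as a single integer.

63030812099294896

[19] T[19,7]:18*110228466184200+369012649234384=2353125040549984 · T[19,8]:18*24871845297936+110228466184200=557921681547048 · T[19,9]:18*4308105301929+24871845297936=102417740732658
[20] T[20,8]:19*557921681547048+2353125040549984=12953636989943896 · T[20,9]:19*102417740732658+557921681547048=2503858755467550
[21] T[21,9]:20*2503858755467550+12953636989943896=63030812099294896
Read c(21,9) = 63030812099294896.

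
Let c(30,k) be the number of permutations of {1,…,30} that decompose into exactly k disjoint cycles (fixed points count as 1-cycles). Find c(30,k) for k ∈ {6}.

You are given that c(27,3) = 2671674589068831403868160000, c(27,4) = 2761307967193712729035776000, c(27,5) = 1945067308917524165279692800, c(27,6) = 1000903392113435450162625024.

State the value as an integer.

i=28: T(28,4)=2671674589068831403868160000+27·2761307967193712729035776000=77226989703299075087834112000 | T(28,5)=2761307967193712729035776000+27·1945067308917524165279692800=55278125307966865191587481600 | T(28,6)=1945067308917524165279692800+27·1000903392113435450162625024=28969458895980281319670568448
i=29: T(29,5)=77226989703299075087834112000+28·55278125307966865191587481600=1625014498326371300452283596800 | T(29,6)=55278125307966865191587481600+28·28969458895980281319670568448=866422974395414742142363398144
i=30: T(30,6)=1625014498326371300452283596800+29·866422974395414742142363398144=26751280755793398822580822142976
Read c(30,6) = 26751280755793398822580822142976.

26751280755793398822580822142976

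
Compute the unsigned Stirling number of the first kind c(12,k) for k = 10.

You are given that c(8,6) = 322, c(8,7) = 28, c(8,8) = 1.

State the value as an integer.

1925

row 9: T[9][7]=8·28+322=546  T[9][8]=8·1+28=36  T[9][9]=8·0+1=1
row 10: T[10][8]=9·36+546=870  T[10][9]=9·1+36=45  T[10][10]=9·0+1=1
row 11: T[11][9]=10·45+870=1320  T[11][10]=10·1+45=55
row 12: T[12][10]=11·55+1320=1925
Read c(12,10) = 1925.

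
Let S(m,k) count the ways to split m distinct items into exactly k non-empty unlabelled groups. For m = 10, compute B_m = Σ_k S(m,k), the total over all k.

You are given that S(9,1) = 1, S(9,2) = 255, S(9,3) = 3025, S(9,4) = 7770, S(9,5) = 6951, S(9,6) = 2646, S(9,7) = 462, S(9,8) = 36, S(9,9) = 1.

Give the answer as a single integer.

115975

[10] T[10,1]:1*1+0=1 · T[10,2]:2*255+1=511 · T[10,3]:3*3025+255=9330 · T[10,4]:4*7770+3025=34105 · T[10,5]:5*6951+7770=42525 · T[10,6]:6*2646+6951=22827 · T[10,7]:7*462+2646=5880 · T[10,8]:8*36+462=750 · T[10,9]:9*1+36=45 · T[10,10]:10*0+1=1
B_10 = ΣS(10,k) = 1+511+9330+34105+42525+22827+5880+750+45+1 = 115975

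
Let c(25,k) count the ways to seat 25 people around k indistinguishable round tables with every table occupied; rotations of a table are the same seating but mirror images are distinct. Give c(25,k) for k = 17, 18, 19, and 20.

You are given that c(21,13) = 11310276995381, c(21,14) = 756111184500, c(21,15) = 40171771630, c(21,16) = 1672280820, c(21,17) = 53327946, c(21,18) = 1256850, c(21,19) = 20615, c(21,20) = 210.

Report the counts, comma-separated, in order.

@22  (22,14):756111184500·21+11310276995381→27188611869881, (22,15):40171771630·21+756111184500→1599718388730, (22,16):1672280820·21+40171771630→75289668850, (22,17):53327946·21+1672280820→2792167686, (22,18):1256850·21+53327946→79721796, (22,19):20615·21+1256850→1689765, (22,20):210·21+20615→25025
@23  (23,15):1599718388730·22+27188611869881→62382416421941, (23,16):75289668850·22+1599718388730→3256091103430, (23,17):2792167686·22+75289668850→136717357942, (23,18):79721796·22+2792167686→4546047198, (23,19):1689765·22+79721796→116896626, (23,20):25025·22+1689765→2240315
@24  (24,16):3256091103430·23+62382416421941→137272511800831, (24,17):136717357942·23+3256091103430→6400590336096, (24,18):4546047198·23+136717357942→241276443496, (24,19):116896626·23+4546047198→7234669596, (24,20):2240315·23+116896626→168423871
@25  (25,17):6400590336096·24+137272511800831→290886679867135, (25,18):241276443496·24+6400590336096→12191224980000, (25,19):7234669596·24+241276443496→414908513800, (25,20):168423871·24+7234669596→11276842500
Read c(25,17) = 290886679867135, c(25,18) = 12191224980000, c(25,19) = 414908513800, c(25,20) = 11276842500.

290886679867135, 12191224980000, 414908513800, 11276842500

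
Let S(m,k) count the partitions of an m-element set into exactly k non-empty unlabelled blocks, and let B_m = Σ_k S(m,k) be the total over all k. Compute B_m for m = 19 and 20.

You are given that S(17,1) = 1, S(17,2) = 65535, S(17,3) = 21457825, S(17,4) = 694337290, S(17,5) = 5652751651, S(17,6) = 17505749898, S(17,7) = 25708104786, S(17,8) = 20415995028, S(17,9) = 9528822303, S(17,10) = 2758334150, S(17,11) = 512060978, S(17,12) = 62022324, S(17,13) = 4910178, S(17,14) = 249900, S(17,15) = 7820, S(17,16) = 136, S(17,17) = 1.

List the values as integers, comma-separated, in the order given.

@18  (18,1):1·1+0→1, (18,2):65535·2+1→131071, (18,3):21457825·3+65535→64439010, (18,4):694337290·4+21457825→2798806985, (18,5):5652751651·5+694337290→28958095545, (18,6):17505749898·6+5652751651→110687251039, (18,7):25708104786·7+17505749898→197462483400, (18,8):20415995028·8+25708104786→189036065010, (18,9):9528822303·9+20415995028→106175395755, (18,10):2758334150·10+9528822303→37112163803, (18,11):512060978·11+2758334150→8391004908, (18,12):62022324·12+512060978→1256328866, (18,13):4910178·13+62022324→125854638, (18,14):249900·14+4910178→8408778, (18,15):7820·15+249900→367200, (18,16):136·16+7820→9996, (18,17):1·17+136→153, (18,18):0·18+1→1
@19  (19,1):1·1+0→1, (19,2):131071·2+1→262143, (19,3):64439010·3+131071→193448101, (19,4):2798806985·4+64439010→11259666950, (19,5):28958095545·5+2798806985→147589284710, (19,6):110687251039·6+28958095545→693081601779, (19,7):197462483400·7+110687251039→1492924634839, (19,8):189036065010·8+197462483400→1709751003480, (19,9):106175395755·9+189036065010→1144614626805, (19,10):37112163803·10+106175395755→477297033785, (19,11):8391004908·11+37112163803→129413217791, (19,12):1256328866·12+8391004908→23466951300, (19,13):125854638·13+1256328866→2892439160, (19,14):8408778·14+125854638→243577530, (19,15):367200·15+8408778→13916778, (19,16):9996·16+367200→527136, (19,17):153·17+9996→12597, (19,18):1·18+153→171, (19,19):0·19+1→1
@20  (20,1):1·1+0→1, (20,2):262143·2+1→524287, (20,3):193448101·3+262143→580606446, (20,4):11259666950·4+193448101→45232115901, (20,5):147589284710·5+11259666950→749206090500, (20,6):693081601779·6+147589284710→4306078895384, (20,7):1492924634839·7+693081601779→11143554045652, (20,8):1709751003480·8+1492924634839→15170932662679, (20,9):1144614626805·9+1709751003480→12011282644725, (20,10):477297033785·10+1144614626805→5917584964655, (20,11):129413217791·11+477297033785→1900842429486, (20,12):23466951300·12+129413217791→411016633391, (20,13):2892439160·13+23466951300→61068660380, (20,14):243577530·14+2892439160→6302524580, (20,15):13916778·15+243577530→452329200, (20,16):527136·16+13916778→22350954, (20,17):12597·17+527136→741285, (20,18):171·18+12597→15675, (20,19):1·19+171→190, (20,20):0·20+1→1
B_19 = ΣS(19,k) = 1+262143+193448101+11259666950+147589284710+693081601779+1492924634839+1709751003480+1144614626805+477297033785+129413217791+23466951300+2892439160+243577530+13916778+527136+12597+171+1 = 5832742205057
B_20 = ΣS(20,k) = 1+524287+580606446+45232115901+749206090500+4306078895384+11143554045652+15170932662679+12011282644725+5917584964655+1900842429486+411016633391+61068660380+6302524580+452329200+22350954+741285+15675+190+1 = 51724158235372

5832742205057, 51724158235372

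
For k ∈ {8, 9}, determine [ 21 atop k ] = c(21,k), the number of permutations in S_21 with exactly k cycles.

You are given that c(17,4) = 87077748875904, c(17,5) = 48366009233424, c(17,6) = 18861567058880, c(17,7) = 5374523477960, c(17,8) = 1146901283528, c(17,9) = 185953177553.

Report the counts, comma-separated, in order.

row 18: T[18][5]=17·48366009233424+87077748875904=909299905844112  T[18][6]=17·18861567058880+48366009233424=369012649234384  T[18][7]=17·5374523477960+18861567058880=110228466184200  T[18][8]=17·1146901283528+5374523477960=24871845297936  T[18][9]=17·185953177553+1146901283528=4308105301929
row 19: T[19][6]=18·369012649234384+909299905844112=7551527592063024  T[19][7]=18·110228466184200+369012649234384=2353125040549984  T[19][8]=18·24871845297936+110228466184200=557921681547048  T[19][9]=18·4308105301929+24871845297936=102417740732658
row 20: T[20][7]=19·2353125040549984+7551527592063024=52260903362512720  T[20][8]=19·557921681547048+2353125040549984=12953636989943896  T[20][9]=19·102417740732658+557921681547048=2503858755467550
row 21: T[21][8]=20·12953636989943896+52260903362512720=311333643161390640  T[21][9]=20·2503858755467550+12953636989943896=63030812099294896
Read c(21,8) = 311333643161390640, c(21,9) = 63030812099294896.

311333643161390640, 63030812099294896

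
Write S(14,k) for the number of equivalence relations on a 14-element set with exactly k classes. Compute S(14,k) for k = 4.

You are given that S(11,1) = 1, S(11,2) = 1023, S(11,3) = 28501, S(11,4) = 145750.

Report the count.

[12] T[12,2]:2*1023+1=2047 · T[12,3]:3*28501+1023=86526 · T[12,4]:4*145750+28501=611501
[13] T[13,3]:3*86526+2047=261625 · T[13,4]:4*611501+86526=2532530
[14] T[14,4]:4*2532530+261625=10391745
Read S(14,4) = 10391745.

10391745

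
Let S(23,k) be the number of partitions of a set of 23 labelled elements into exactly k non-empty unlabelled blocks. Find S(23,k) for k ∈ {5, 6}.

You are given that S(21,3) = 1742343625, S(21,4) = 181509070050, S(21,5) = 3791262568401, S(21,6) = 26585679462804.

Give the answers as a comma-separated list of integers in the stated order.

96416888184100, 998969857983405

r22: T_22,4=4×181509070050+1742343625=727778623825; T_22,5=5×3791262568401+181509070050=19137821912055; T_22,6=6×26585679462804+3791262568401=163305339345225
r23: T_23,5=5×19137821912055+727778623825=96416888184100; T_23,6=6×163305339345225+19137821912055=998969857983405
Read S(23,5) = 96416888184100, S(23,6) = 998969857983405.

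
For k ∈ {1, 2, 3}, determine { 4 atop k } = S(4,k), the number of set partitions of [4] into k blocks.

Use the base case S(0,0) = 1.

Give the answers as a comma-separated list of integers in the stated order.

@1  (1,1):0·1+1→1
@2  (2,1):1·1+0→1, (2,2):0·2+1→1
@3  (3,1):1·1+0→1, (3,2):1·2+1→3, (3,3):0·3+1→1
@4  (4,1):1·1+0→1, (4,2):3·2+1→7, (4,3):1·3+3→6
Read S(4,1) = 1, S(4,2) = 7, S(4,3) = 6.

1, 7, 6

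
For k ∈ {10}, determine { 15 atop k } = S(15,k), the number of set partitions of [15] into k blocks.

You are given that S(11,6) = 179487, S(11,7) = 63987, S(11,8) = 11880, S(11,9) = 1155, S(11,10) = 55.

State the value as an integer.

[12] T[12,7]:7*63987+179487=627396 · T[12,8]:8*11880+63987=159027 · T[12,9]:9*1155+11880=22275 · T[12,10]:10*55+1155=1705
[13] T[13,8]:8*159027+627396=1899612 · T[13,9]:9*22275+159027=359502 · T[13,10]:10*1705+22275=39325
[14] T[14,9]:9*359502+1899612=5135130 · T[14,10]:10*39325+359502=752752
[15] T[15,10]:10*752752+5135130=12662650
Read S(15,10) = 12662650.

12662650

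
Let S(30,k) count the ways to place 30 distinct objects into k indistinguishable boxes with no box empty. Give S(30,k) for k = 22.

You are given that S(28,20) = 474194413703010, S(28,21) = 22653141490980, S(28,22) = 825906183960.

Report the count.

[29] T[29,21]:21*22653141490980+474194413703010=949910385013590 · T[29,22]:22*825906183960+22653141490980=40823077538100
[30] T[30,22]:22*40823077538100+949910385013590=1848018090851790
Read S(30,22) = 1848018090851790.

1848018090851790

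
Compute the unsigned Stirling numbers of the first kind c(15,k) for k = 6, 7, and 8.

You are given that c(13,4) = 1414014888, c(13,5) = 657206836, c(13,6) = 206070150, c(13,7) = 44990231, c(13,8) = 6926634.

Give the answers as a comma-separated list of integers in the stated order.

56663366760, 14409322928, 2681453775

[14] T[14,5]:13*657206836+1414014888=9957703756 · T[14,6]:13*206070150+657206836=3336118786 · T[14,7]:13*44990231+206070150=790943153 · T[14,8]:13*6926634+44990231=135036473
[15] T[15,6]:14*3336118786+9957703756=56663366760 · T[15,7]:14*790943153+3336118786=14409322928 · T[15,8]:14*135036473+790943153=2681453775
Read c(15,6) = 56663366760, c(15,7) = 14409322928, c(15,8) = 2681453775.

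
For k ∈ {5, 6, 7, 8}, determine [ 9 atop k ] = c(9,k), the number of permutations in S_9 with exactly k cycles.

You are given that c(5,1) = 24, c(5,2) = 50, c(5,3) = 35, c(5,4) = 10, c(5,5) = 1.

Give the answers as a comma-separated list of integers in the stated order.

i=6: T(6,2)=24+5·50=274 | T(6,3)=50+5·35=225 | T(6,4)=35+5·10=85 | T(6,5)=10+5·1=15 | T(6,6)=1+5·0=1
i=7: T(7,3)=274+6·225=1624 | T(7,4)=225+6·85=735 | T(7,5)=85+6·15=175 | T(7,6)=15+6·1=21 | T(7,7)=1+6·0=1
i=8: T(8,4)=1624+7·735=6769 | T(8,5)=735+7·175=1960 | T(8,6)=175+7·21=322 | T(8,7)=21+7·1=28 | T(8,8)=1+7·0=1
i=9: T(9,5)=6769+8·1960=22449 | T(9,6)=1960+8·322=4536 | T(9,7)=322+8·28=546 | T(9,8)=28+8·1=36
Read c(9,5) = 22449, c(9,6) = 4536, c(9,7) = 546, c(9,8) = 36.

22449, 4536, 546, 36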